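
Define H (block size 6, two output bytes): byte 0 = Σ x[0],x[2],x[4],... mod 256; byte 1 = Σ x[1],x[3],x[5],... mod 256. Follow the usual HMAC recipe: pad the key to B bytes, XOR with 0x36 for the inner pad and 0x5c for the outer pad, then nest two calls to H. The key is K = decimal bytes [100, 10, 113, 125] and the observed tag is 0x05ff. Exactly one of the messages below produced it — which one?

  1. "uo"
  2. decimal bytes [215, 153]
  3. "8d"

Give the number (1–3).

Key decimal bytes [100, 10, 113, 125] = 64 0a 71 7d is 4 bytes ≤ B = 6; zero-pad to 6 bytes: K' = 64 0a 71 7d 00 00.
K' ⊕ ipad = 52 3c 47 4b 36 36; K' ⊕ opad = 38 56 2d 21 5c 5c.
m1: inner = H(52 3c 47 4b 36 36 75 6f) = 44 2c; tag = H(38 56 2d 21 5c 5c 44 2c) = 05ff ← matches
m2: inner = H(52 3c 47 4b 36 36 d7 99) = a6 56; tag = H(38 56 2d 21 5c 5c a6 56) = 6729
m3: inner = H(52 3c 47 4b 36 36 38 64) = 07 21; tag = H(38 56 2d 21 5c 5c 07 21) = c8f4

1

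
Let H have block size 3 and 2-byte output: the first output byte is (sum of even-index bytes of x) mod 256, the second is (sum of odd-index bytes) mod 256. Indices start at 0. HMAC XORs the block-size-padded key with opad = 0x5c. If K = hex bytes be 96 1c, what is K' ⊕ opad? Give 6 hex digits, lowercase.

e2ca40

Key hex bytes be 96 1c is exactly B = 3 bytes: K' = be 96 1c.
XOR each byte with 0x5c: be⊕5c=e2, 96⊕5c=ca, 1c⊕5c=40.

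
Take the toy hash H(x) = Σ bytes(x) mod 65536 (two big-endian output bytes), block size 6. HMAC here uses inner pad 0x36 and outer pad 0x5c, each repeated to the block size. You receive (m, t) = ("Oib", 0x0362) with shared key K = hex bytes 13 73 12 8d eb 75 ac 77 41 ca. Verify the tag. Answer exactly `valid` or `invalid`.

Key hex bytes 13 73 12 8d eb 75 ac 77 41 ca is 10 bytes > B = 6, so hash it first: H(key) = 04 b3, then zero-pad to 6 bytes: K' = 04 b3 00 00 00 00.
K' ⊕ ipad = 32 85 36 36 36 36; K' ⊕ opad = 58 ef 5c 5c 5c 5c.
Inner hash: sum = 50+133+54+54+54+54+79+105+98 = 681 → 02 a9.
Outer hash (recomputed tag): sum = 88+239+92+92+92+92+2+169 = 866 → 03 62.
Recomputed tag = 0362; claimed = 0362 → match.

valid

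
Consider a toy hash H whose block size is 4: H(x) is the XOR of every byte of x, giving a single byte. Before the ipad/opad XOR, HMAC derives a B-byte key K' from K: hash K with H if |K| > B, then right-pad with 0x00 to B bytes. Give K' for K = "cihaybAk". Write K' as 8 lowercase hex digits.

|K| = 8 > B = 4, so first hash the key.
H(K): XOR 63⊕69⊕68⊕61⊕79⊕62⊕41⊕6b = 32.
Zero-pad H(K) = 32 to 4 bytes: K' = 32 00 00 00.

32000000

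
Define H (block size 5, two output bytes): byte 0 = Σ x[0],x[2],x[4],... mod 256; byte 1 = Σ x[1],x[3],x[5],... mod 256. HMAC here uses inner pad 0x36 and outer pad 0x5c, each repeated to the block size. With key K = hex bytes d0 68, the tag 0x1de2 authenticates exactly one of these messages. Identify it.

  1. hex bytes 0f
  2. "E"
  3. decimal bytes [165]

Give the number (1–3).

2

Key hex bytes d0 68 is 2 bytes ≤ B = 5; zero-pad to 5 bytes: K' = d0 68 00 00 00.
K' ⊕ ipad = e6 5e 36 36 36; K' ⊕ opad = 8c 34 5c 5c 5c.
m1: inner = H(e6 5e 36 36 36 0f) = 52 a3; tag = H(8c 34 5c 5c 5c 52 a3) = e7e2
m2: inner = H(e6 5e 36 36 36 45) = 52 d9; tag = H(8c 34 5c 5c 5c 52 d9) = 1de2 ← matches
m3: inner = H(e6 5e 36 36 36 a5) = 52 39; tag = H(8c 34 5c 5c 5c 52 39) = 7de2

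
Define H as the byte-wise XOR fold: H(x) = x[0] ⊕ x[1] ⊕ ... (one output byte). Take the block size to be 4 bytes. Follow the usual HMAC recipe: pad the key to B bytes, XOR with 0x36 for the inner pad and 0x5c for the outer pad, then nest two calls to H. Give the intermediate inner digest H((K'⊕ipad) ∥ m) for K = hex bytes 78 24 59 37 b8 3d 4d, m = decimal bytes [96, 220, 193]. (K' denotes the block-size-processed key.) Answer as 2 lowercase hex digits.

Key hex bytes 78 24 59 37 b8 3d 4d is 7 bytes > B = 4, so hash it first: H(key) = fa, then zero-pad to 4 bytes: K' = fa 00 00 00.
K' ⊕ ipad = cc 36 36 36.
Inner input = cc 36 36 36 ∥ 60 dc c1.
Inner hash: XOR cc⊕36⊕36⊕36⊕60⊕dc⊕c1 = 87.

87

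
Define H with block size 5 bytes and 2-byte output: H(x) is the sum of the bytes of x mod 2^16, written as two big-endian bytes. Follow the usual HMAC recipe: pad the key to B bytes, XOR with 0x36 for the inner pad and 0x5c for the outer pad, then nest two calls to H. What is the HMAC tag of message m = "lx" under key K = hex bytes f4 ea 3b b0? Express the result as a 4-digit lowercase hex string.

Key hex bytes f4 ea 3b b0 is 4 bytes ≤ B = 5; zero-pad to 5 bytes: K' = f4 ea 3b b0 00.
K' ⊕ ipad = c2 dc 0d 86 36.  K' ⊕ opad = a8 b6 67 ec 5c.
Inner input = (K'⊕ipad) ∥ m = c2 dc 0d 86 36 ∥ 6c 78.
Inner hash: sum = 194+220+13+134+54+108+120 = 843 → 03 4b.
Outer input = (K'⊕opad) ∥ inner = a8 b6 67 ec 5c ∥ 03 4b.
Outer hash (tag): sum = 168+182+103+236+92+3+75 = 859 → 03 5b.

035b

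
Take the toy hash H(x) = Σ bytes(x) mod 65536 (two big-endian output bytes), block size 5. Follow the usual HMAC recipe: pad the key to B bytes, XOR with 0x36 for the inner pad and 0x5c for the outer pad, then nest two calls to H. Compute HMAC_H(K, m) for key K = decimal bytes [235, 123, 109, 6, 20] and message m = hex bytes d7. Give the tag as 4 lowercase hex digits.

0261

Key decimal bytes [235, 123, 109, 6, 20] = eb 7b 6d 06 14 is exactly B = 5 bytes: K' = eb 7b 6d 06 14.
K' ⊕ ipad = dd 4d 5b 30 22.  K' ⊕ opad = b7 27 31 5a 48.
Inner input = (K'⊕ipad) ∥ m = dd 4d 5b 30 22 ∥ d7.
Inner hash: sum = 221+77+91+48+34+215 = 686 → 02 ae.
Outer input = (K'⊕opad) ∥ inner = b7 27 31 5a 48 ∥ 02 ae.
Outer hash (tag): sum = 183+39+49+90+72+2+174 = 609 → 02 61.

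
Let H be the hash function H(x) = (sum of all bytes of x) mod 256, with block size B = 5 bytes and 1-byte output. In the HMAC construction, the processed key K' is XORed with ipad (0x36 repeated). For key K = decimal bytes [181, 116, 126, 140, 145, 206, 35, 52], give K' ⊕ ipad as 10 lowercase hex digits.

df36363636

Key decimal bytes [181, 116, 126, 140, 145, 206, 35, 52] = b5 74 7e 8c 91 ce 23 34 is 8 bytes > B = 5, so hash it first: H(key) = e9, then zero-pad to 5 bytes: K' = e9 00 00 00 00.
XOR each byte with 0x36: e9⊕36=df, 00⊕36=36, 00⊕36=36, 00⊕36=36, 00⊕36=36.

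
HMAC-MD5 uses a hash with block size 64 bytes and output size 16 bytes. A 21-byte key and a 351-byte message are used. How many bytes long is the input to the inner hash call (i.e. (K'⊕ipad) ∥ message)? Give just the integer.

Key is 21 ≤ 64 bytes, zero-padded: |K'| = 64.
Inner input = (K'⊕ipad) ∥ m → 64 + 351 = 415 bytes.

415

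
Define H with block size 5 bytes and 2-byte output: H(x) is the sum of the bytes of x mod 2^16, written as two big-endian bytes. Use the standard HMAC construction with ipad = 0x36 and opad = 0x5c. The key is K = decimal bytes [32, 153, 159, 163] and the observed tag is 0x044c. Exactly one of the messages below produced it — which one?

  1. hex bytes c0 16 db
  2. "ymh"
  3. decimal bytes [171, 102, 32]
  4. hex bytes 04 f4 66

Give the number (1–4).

Key decimal bytes [32, 153, 159, 163] = 20 99 9f a3 is 4 bytes ≤ B = 5; zero-pad to 5 bytes: K' = 20 99 9f a3 00.
K' ⊕ ipad = 16 af a9 95 36; K' ⊕ opad = 7c c5 c3 ff 5c.
m1: inner = H(16 af a9 95 36 c0 16 db) = 03 ea; tag = H(7c c5 c3 ff 5c 03 ea) = 044c ← matches
m2: inner = H(16 af a9 95 36 79 6d 68) = 03 87; tag = H(7c c5 c3 ff 5c 03 87) = 03e9
m3: inner = H(16 af a9 95 36 ab 66 20) = 03 6a; tag = H(7c c5 c3 ff 5c 03 6a) = 03cc
m4: inner = H(16 af a9 95 36 04 f4 66) = 03 97; tag = H(7c c5 c3 ff 5c 03 97) = 03f9

1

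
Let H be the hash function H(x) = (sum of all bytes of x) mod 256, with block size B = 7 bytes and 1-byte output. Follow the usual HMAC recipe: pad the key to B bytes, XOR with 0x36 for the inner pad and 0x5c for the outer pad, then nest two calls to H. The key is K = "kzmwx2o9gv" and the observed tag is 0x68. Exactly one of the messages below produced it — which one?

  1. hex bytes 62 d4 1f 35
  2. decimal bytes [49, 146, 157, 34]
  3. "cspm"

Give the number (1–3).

Key "kzmwx2o9gv" = 6b 7a 6d 77 78 32 6f 39 67 76 is 10 bytes > B = 7, so hash it first: H(key) = f8, then zero-pad to 7 bytes: K' = f8 00 00 00 00 00 00.
K' ⊕ ipad = ce 36 36 36 36 36 36; K' ⊕ opad = a4 5c 5c 5c 5c 5c 5c.
m1: inner = H(ce 36 36 36 36 36 36 62 d4 1f 35) = 9c; tag = H(a4 5c 5c 5c 5c 5c 5c 9c) = 68 ← matches
m2: inner = H(ce 36 36 36 36 36 36 31 92 9d 22) = 94; tag = H(a4 5c 5c 5c 5c 5c 5c 94) = 60
m3: inner = H(ce 36 36 36 36 36 36 63 73 70 6d) = c5; tag = H(a4 5c 5c 5c 5c 5c 5c c5) = 91

1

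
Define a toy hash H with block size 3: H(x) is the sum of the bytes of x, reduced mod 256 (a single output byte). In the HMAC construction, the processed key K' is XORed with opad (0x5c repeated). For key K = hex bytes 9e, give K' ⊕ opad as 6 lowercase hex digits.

c25c5c

Key hex bytes 9e is 1 byte ≤ B = 3; zero-pad to 3 bytes: K' = 9e 00 00.
XOR each byte with 0x5c: 9e⊕5c=c2, 00⊕5c=5c, 00⊕5c=5c.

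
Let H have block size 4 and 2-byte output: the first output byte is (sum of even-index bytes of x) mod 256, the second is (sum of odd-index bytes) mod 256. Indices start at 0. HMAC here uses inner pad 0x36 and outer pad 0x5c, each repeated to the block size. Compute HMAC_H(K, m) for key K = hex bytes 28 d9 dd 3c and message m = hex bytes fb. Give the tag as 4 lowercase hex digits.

f9de

Key hex bytes 28 d9 dd 3c is exactly B = 4 bytes: K' = 28 d9 dd 3c.
K' ⊕ ipad = 1e ef eb 0a.  K' ⊕ opad = 74 85 81 60.
Inner input = (K'⊕ipad) ∥ m = 1e ef eb 0a ∥ fb.
Inner hash: even-index sum = 516 mod 256 = 4; odd-index sum = 249 mod 256 = 249 → 04 f9.
Outer input = (K'⊕opad) ∥ inner = 74 85 81 60 ∥ 04 f9.
Outer hash (tag): even-index sum = 249 mod 256 = 249; odd-index sum = 478 mod 256 = 222 → f9 de.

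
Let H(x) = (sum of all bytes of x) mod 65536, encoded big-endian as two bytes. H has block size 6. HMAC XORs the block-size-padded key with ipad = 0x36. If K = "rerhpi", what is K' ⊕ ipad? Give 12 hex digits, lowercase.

4453445e465f

Key "rerhpi" = 72 65 72 68 70 69 is exactly B = 6 bytes: K' = 72 65 72 68 70 69.
XOR each byte with 0x36: 72⊕36=44, 65⊕36=53, 72⊕36=44, 68⊕36=5e, 70⊕36=46, 69⊕36=5f.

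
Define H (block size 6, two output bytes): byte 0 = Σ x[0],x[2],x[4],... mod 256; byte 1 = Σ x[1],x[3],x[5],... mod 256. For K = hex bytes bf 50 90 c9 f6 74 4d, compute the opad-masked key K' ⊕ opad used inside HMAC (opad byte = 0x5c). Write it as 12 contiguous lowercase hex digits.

Key hex bytes bf 50 90 c9 f6 74 4d is 7 bytes > B = 6, so hash it first: H(key) = 92 8d, then zero-pad to 6 bytes: K' = 92 8d 00 00 00 00.
XOR each byte with 0x5c: 92⊕5c=ce, 8d⊕5c=d1, 00⊕5c=5c, 00⊕5c=5c, 00⊕5c=5c, 00⊕5c=5c.

ced15c5c5c5c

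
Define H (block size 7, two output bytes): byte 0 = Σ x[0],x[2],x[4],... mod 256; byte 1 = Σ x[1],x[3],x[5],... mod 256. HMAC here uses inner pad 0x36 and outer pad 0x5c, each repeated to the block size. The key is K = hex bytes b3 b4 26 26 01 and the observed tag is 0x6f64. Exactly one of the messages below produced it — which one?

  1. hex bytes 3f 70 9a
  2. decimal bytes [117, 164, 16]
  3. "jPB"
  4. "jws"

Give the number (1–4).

Key hex bytes b3 b4 26 26 01 is 5 bytes ≤ B = 7; zero-pad to 7 bytes: K' = b3 b4 26 26 01 00 00.
K' ⊕ ipad = 85 82 10 10 37 36 36; K' ⊕ opad = ef e8 7a 7a 5d 5c 5c.
m1: inner = H(85 82 10 10 37 36 36 3f 70 9a) = 72 a1; tag = H(ef e8 7a 7a 5d 5c 5c 72 a1) = c330
m2: inner = H(85 82 10 10 37 36 36 75 a4 10) = a6 4d; tag = H(ef e8 7a 7a 5d 5c 5c a6 4d) = 6f64 ← matches
m3: inner = H(85 82 10 10 37 36 36 6a 50 42) = 52 74; tag = H(ef e8 7a 7a 5d 5c 5c 52 74) = 9610
m4: inner = H(85 82 10 10 37 36 36 6a 77 73) = 79 a5; tag = H(ef e8 7a 7a 5d 5c 5c 79 a5) = c737

2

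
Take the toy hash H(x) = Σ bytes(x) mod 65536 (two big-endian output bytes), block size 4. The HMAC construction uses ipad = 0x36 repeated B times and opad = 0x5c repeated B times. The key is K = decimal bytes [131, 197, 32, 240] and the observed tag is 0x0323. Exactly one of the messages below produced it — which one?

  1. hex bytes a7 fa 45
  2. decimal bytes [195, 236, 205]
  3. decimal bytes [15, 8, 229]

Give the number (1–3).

3

Key decimal bytes [131, 197, 32, 240] = 83 c5 20 f0 is exactly B = 4 bytes: K' = 83 c5 20 f0.
K' ⊕ ipad = b5 f3 16 c6; K' ⊕ opad = df 99 7c ac.
m1: inner = H(b5 f3 16 c6 a7 fa 45) = 04 6a; tag = H(df 99 7c ac 04 6a) = 030e
m2: inner = H(b5 f3 16 c6 c3 ec cd) = 05 00; tag = H(df 99 7c ac 05 00) = 02a5
m3: inner = H(b5 f3 16 c6 0f 08 e5) = 03 80; tag = H(df 99 7c ac 03 80) = 0323 ← matches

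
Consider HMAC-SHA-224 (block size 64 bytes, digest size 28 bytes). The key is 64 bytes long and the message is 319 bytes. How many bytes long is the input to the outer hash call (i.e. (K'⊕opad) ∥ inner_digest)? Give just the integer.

92

Key is 64 ≤ 64 bytes, zero-padded: |K'| = 64.
Outer input = (K'⊕opad) ∥ H(inner) → 64 + 28 = 92 bytes.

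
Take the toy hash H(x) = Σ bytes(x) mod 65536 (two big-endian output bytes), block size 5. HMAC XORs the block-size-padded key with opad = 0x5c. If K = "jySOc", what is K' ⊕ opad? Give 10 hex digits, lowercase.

Key "jySOc" = 6a 79 53 4f 63 is exactly B = 5 bytes: K' = 6a 79 53 4f 63.
XOR each byte with 0x5c: 6a⊕5c=36, 79⊕5c=25, 53⊕5c=0f, 4f⊕5c=13, 63⊕5c=3f.

36250f133f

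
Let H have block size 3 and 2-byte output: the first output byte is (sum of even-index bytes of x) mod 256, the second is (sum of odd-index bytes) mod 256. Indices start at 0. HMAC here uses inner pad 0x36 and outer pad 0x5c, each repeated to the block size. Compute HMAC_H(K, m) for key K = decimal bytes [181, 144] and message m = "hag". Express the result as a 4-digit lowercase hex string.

Key decimal bytes [181, 144] = b5 90 is 2 bytes ≤ B = 3; zero-pad to 3 bytes: K' = b5 90 00.
K' ⊕ ipad = 83 a6 36.  K' ⊕ opad = e9 cc 5c.
Inner input = (K'⊕ipad) ∥ m = 83 a6 36 ∥ 68 61 67.
Inner hash: even-index sum = 282 mod 256 = 26; odd-index sum = 373 mod 256 = 117 → 1a 75.
Outer input = (K'⊕opad) ∥ inner = e9 cc 5c ∥ 1a 75.
Outer hash (tag): even-index sum = 442 mod 256 = 186; odd-index sum = 230 mod 256 = 230 → ba e6.

bae6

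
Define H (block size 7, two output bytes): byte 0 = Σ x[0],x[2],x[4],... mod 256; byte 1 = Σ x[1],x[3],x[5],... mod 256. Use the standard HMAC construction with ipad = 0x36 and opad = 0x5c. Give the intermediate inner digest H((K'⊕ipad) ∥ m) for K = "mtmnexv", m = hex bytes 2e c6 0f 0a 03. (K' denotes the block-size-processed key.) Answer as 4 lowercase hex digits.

Key "mtmnexv" = 6d 74 6d 6e 65 78 76 is exactly B = 7 bytes: K' = 6d 74 6d 6e 65 78 76.
K' ⊕ ipad = 5b 42 5b 58 53 4e 40.
Inner input = 5b 42 5b 58 53 4e 40 ∥ 2e c6 0f 0a 03.
Inner hash: even-index sum = 537 mod 256 = 25; odd-index sum = 296 mod 256 = 40 → 19 28.

1928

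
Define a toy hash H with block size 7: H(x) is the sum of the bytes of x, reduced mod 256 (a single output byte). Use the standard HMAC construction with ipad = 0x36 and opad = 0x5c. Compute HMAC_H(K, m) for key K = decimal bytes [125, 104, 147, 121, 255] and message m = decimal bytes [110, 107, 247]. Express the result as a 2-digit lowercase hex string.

Key decimal bytes [125, 104, 147, 121, 255] = 7d 68 93 79 ff is 5 bytes ≤ B = 7; zero-pad to 7 bytes: K' = 7d 68 93 79 ff 00 00.
K' ⊕ ipad = 4b 5e a5 4f c9 36 36.  K' ⊕ opad = 21 34 cf 25 a3 5c 5c.
Inner input = (K'⊕ipad) ∥ m = 4b 5e a5 4f c9 36 36 ∥ 6e 6b f7.
Inner hash: sum = 75+94+165+79+201+54+54+110+107+247 = 1186; mod 256 = 162 → a2.
Outer input = (K'⊕opad) ∥ inner = 21 34 cf 25 a3 5c 5c ∥ a2.
Outer hash (tag): sum = 33+52+207+37+163+92+92+162 = 838; mod 256 = 70 → 46.

46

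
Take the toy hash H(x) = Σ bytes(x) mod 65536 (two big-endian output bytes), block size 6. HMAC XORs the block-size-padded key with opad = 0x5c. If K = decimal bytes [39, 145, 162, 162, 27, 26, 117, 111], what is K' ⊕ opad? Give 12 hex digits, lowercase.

Key decimal bytes [39, 145, 162, 162, 27, 26, 117, 111] = 27 91 a2 a2 1b 1a 75 6f is 8 bytes > B = 6, so hash it first: H(key) = 03 15, then zero-pad to 6 bytes: K' = 03 15 00 00 00 00.
XOR each byte with 0x5c: 03⊕5c=5f, 15⊕5c=49, 00⊕5c=5c, 00⊕5c=5c, 00⊕5c=5c, 00⊕5c=5c.

5f495c5c5c5c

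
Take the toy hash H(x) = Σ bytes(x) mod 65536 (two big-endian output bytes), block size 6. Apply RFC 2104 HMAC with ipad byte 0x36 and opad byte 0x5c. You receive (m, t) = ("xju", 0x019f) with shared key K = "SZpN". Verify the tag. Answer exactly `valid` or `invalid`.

Key "SZpN" = 53 5a 70 4e is 4 bytes ≤ B = 6; zero-pad to 6 bytes: K' = 53 5a 70 4e 00 00.
K' ⊕ ipad = 65 6c 46 78 36 36; K' ⊕ opad = 0f 06 2c 12 5c 5c.
Inner hash: sum = 101+108+70+120+54+54+120+106+117 = 850 → 03 52.
Outer hash (recomputed tag): sum = 15+6+44+18+92+92+3+82 = 352 → 01 60.
Recomputed tag = 0160; claimed = 019f → mismatch.

invalid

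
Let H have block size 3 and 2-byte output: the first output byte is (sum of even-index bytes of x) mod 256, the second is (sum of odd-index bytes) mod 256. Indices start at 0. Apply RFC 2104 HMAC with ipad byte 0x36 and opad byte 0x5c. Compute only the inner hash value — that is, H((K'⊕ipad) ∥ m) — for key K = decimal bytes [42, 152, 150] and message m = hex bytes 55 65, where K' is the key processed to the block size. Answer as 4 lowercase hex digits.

2103

Key decimal bytes [42, 152, 150] = 2a 98 96 is exactly B = 3 bytes: K' = 2a 98 96.
K' ⊕ ipad = 1c ae a0.
Inner input = 1c ae a0 ∥ 55 65.
Inner hash: even-index sum = 289 mod 256 = 33; odd-index sum = 259 mod 256 = 3 → 21 03.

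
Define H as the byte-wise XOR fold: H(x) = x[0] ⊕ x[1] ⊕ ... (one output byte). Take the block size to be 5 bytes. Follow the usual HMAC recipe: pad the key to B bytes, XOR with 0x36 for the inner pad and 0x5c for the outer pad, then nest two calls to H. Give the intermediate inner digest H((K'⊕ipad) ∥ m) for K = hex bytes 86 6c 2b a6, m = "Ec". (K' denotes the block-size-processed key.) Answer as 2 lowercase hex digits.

Key hex bytes 86 6c 2b a6 is 4 bytes ≤ B = 5; zero-pad to 5 bytes: K' = 86 6c 2b a6 00.
K' ⊕ ipad = b0 5a 1d 90 36.
Inner input = b0 5a 1d 90 36 ∥ 45 63.
Inner hash: XOR b0⊕5a⊕1d⊕90⊕36⊕45⊕63 = 77.

77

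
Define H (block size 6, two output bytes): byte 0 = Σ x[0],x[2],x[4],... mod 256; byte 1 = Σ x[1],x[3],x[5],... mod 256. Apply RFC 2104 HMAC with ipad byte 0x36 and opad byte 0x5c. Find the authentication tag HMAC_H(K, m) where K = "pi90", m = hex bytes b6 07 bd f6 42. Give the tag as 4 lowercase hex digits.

Key "pi90" = 70 69 39 30 is 4 bytes ≤ B = 6; zero-pad to 6 bytes: K' = 70 69 39 30 00 00.
K' ⊕ ipad = 46 5f 0f 06 36 36.  K' ⊕ opad = 2c 35 65 6c 5c 5c.
Inner input = (K'⊕ipad) ∥ m = 46 5f 0f 06 36 36 ∥ b6 07 bd f6 42.
Inner hash: even-index sum = 576 mod 256 = 64; odd-index sum = 408 mod 256 = 152 → 40 98.
Outer input = (K'⊕opad) ∥ inner = 2c 35 65 6c 5c 5c ∥ 40 98.
Outer hash (tag): even-index sum = 301 mod 256 = 45; odd-index sum = 405 mod 256 = 149 → 2d 95.

2d95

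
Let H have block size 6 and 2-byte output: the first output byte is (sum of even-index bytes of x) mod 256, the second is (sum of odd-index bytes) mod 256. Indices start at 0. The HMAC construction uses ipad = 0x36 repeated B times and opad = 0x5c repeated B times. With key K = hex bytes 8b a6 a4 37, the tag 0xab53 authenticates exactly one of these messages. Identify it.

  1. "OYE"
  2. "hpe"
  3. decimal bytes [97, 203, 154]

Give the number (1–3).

3

Key hex bytes 8b a6 a4 37 is 4 bytes ≤ B = 6; zero-pad to 6 bytes: K' = 8b a6 a4 37 00 00.
K' ⊕ ipad = bd 90 92 01 36 36; K' ⊕ opad = d7 fa f8 6b 5c 5c.
m1: inner = H(bd 90 92 01 36 36 4f 59 45) = 19 20; tag = H(d7 fa f8 6b 5c 5c 19 20) = 44e1
m2: inner = H(bd 90 92 01 36 36 68 70 65) = 52 37; tag = H(d7 fa f8 6b 5c 5c 52 37) = 7df8
m3: inner = H(bd 90 92 01 36 36 61 cb 9a) = 80 92; tag = H(d7 fa f8 6b 5c 5c 80 92) = ab53 ← matches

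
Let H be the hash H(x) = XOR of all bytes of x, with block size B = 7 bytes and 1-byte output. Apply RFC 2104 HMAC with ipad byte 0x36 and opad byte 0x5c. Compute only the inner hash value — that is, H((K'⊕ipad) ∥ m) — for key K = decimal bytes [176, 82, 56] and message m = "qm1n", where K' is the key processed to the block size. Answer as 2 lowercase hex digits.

af

Key decimal bytes [176, 82, 56] = b0 52 38 is 3 bytes ≤ B = 7; zero-pad to 7 bytes: K' = b0 52 38 00 00 00 00.
K' ⊕ ipad = 86 64 0e 36 36 36 36.
Inner input = 86 64 0e 36 36 36 36 ∥ 71 6d 31 6e.
Inner hash: XOR 86⊕64⊕0e⊕36⊕36⊕36⊕36⊕71⊕6d⊕31⊕6e = af.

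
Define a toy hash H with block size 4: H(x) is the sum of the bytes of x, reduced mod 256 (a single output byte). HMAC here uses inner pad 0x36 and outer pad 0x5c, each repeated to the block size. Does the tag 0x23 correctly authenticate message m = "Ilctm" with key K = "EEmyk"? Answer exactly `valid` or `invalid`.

Key "EEmyk" = 45 45 6d 79 6b is 5 bytes > B = 4, so hash it first: H(key) = db, then zero-pad to 4 bytes: K' = db 00 00 00.
K' ⊕ ipad = ed 36 36 36; K' ⊕ opad = 87 5c 5c 5c.
Inner hash: sum = 237+54+54+54+73+108+99+116+109 = 904; mod 256 = 136 → 88.
Outer hash (recomputed tag): sum = 135+92+92+92+136 = 547; mod 256 = 35 → 23.
Recomputed tag = 23; claimed = 23 → match.

valid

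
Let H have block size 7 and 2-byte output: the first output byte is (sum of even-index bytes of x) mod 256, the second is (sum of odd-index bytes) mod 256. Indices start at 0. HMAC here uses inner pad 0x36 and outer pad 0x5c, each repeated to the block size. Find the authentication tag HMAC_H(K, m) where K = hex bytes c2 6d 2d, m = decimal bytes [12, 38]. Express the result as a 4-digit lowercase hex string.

Key hex bytes c2 6d 2d is 3 bytes ≤ B = 7; zero-pad to 7 bytes: K' = c2 6d 2d 00 00 00 00.
K' ⊕ ipad = f4 5b 1b 36 36 36 36.  K' ⊕ opad = 9e 31 71 5c 5c 5c 5c.
Inner input = (K'⊕ipad) ∥ m = f4 5b 1b 36 36 36 36 ∥ 0c 26.
Inner hash: even-index sum = 417 mod 256 = 161; odd-index sum = 211 mod 256 = 211 → a1 d3.
Outer input = (K'⊕opad) ∥ inner = 9e 31 71 5c 5c 5c 5c ∥ a1 d3.
Outer hash (tag): even-index sum = 666 mod 256 = 154; odd-index sum = 394 mod 256 = 138 → 9a 8a.

9a8a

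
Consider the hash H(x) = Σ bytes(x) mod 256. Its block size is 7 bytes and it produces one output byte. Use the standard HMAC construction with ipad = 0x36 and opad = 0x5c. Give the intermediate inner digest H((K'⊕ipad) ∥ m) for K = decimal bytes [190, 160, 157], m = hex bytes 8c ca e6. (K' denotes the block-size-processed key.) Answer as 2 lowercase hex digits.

Key decimal bytes [190, 160, 157] = be a0 9d is 3 bytes ≤ B = 7; zero-pad to 7 bytes: K' = be a0 9d 00 00 00 00.
K' ⊕ ipad = 88 96 ab 36 36 36 36.
Inner input = 88 96 ab 36 36 36 36 ∥ 8c ca e6.
Inner hash: sum = 136+150+171+54+54+54+54+140+202+230 = 1245; mod 256 = 221 → dd.

dd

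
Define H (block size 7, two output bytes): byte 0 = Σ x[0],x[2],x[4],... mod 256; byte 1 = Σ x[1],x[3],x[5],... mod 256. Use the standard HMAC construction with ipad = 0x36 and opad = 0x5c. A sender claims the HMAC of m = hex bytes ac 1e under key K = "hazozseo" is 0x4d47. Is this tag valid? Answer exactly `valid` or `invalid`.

invalid

Key "hazozseo" = 68 61 7a 6f 7a 73 65 6f is 8 bytes > B = 7, so hash it first: H(key) = c1 b2, then zero-pad to 7 bytes: K' = c1 b2 00 00 00 00 00.
K' ⊕ ipad = f7 84 36 36 36 36 36; K' ⊕ opad = 9d ee 5c 5c 5c 5c 5c.
Inner hash: even-index sum = 439 mod 256 = 183; odd-index sum = 412 mod 256 = 156 → b7 9c.
Outer hash (recomputed tag): even-index sum = 589 mod 256 = 77; odd-index sum = 605 mod 256 = 93 → 4d 5d.
Recomputed tag = 4d5d; claimed = 4d47 → mismatch.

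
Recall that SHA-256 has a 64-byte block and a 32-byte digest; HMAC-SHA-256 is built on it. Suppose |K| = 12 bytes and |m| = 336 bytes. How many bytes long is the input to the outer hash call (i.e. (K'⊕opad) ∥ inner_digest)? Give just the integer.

Key is 12 ≤ 64 bytes, zero-padded: |K'| = 64.
Outer input = (K'⊕opad) ∥ H(inner) → 64 + 32 = 96 bytes.

96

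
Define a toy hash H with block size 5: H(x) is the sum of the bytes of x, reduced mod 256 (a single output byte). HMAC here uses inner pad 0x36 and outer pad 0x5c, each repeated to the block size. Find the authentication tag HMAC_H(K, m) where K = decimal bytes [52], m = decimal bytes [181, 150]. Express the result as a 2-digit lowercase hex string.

Key decimal bytes [52] = 34 is 1 byte ≤ B = 5; zero-pad to 5 bytes: K' = 34 00 00 00 00.
K' ⊕ ipad = 02 36 36 36 36.  K' ⊕ opad = 68 5c 5c 5c 5c.
Inner input = (K'⊕ipad) ∥ m = 02 36 36 36 36 ∥ b5 96.
Inner hash: sum = 2+54+54+54+54+181+150 = 549; mod 256 = 37 → 25.
Outer input = (K'⊕opad) ∥ inner = 68 5c 5c 5c 5c ∥ 25.
Outer hash (tag): sum = 104+92+92+92+92+37 = 509; mod 256 = 253 → fd.

fd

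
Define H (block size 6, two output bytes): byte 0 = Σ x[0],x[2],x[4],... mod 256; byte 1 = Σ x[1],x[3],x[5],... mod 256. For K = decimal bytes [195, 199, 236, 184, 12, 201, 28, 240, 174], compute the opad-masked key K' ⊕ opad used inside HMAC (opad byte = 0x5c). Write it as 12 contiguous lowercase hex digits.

d9645c5c5c5c

Key decimal bytes [195, 199, 236, 184, 12, 201, 28, 240, 174] = c3 c7 ec b8 0c c9 1c f0 ae is 9 bytes > B = 6, so hash it first: H(key) = 85 38, then zero-pad to 6 bytes: K' = 85 38 00 00 00 00.
XOR each byte with 0x5c: 85⊕5c=d9, 38⊕5c=64, 00⊕5c=5c, 00⊕5c=5c, 00⊕5c=5c, 00⊕5c=5c.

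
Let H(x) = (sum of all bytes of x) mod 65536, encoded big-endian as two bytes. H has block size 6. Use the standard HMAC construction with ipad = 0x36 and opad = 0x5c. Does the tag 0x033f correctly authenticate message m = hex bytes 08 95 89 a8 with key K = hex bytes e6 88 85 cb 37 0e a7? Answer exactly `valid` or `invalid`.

valid

Key hex bytes e6 88 85 cb 37 0e a7 is 7 bytes > B = 6, so hash it first: H(key) = 03 aa, then zero-pad to 6 bytes: K' = 03 aa 00 00 00 00.
K' ⊕ ipad = 35 9c 36 36 36 36; K' ⊕ opad = 5f f6 5c 5c 5c 5c.
Inner hash: sum = 53+156+54+54+54+54+8+149+137+168 = 887 → 03 77.
Outer hash (recomputed tag): sum = 95+246+92+92+92+92+3+119 = 831 → 03 3f.
Recomputed tag = 033f; claimed = 033f → match.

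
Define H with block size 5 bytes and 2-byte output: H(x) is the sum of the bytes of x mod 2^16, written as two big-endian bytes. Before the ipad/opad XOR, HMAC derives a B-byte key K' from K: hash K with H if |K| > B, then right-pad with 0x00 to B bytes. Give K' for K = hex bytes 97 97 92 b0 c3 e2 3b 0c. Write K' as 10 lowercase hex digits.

|K| = 8 > B = 5, so first hash the key.
H(K): sum = 151+151+146+176+195+226+59+12 = 1116 → 04 5c.
Zero-pad H(K) = 04 5c to 5 bytes: K' = 04 5c 00 00 00.

045c000000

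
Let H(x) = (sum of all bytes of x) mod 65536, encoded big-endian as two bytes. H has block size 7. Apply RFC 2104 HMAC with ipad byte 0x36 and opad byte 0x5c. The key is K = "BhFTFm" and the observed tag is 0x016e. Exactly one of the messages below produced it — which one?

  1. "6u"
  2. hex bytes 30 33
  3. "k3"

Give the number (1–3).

1

Key "BhFTFm" = 42 68 46 54 46 6d is 6 bytes ≤ B = 7; zero-pad to 7 bytes: K' = 42 68 46 54 46 6d 00.
K' ⊕ ipad = 74 5e 70 62 70 5b 36; K' ⊕ opad = 1e 34 1a 08 1a 31 5c.
m1: inner = H(74 5e 70 62 70 5b 36 36 75) = 03 50; tag = H(1e 34 1a 08 1a 31 5c 03 50) = 016e ← matches
m2: inner = H(74 5e 70 62 70 5b 36 30 33) = 03 08; tag = H(1e 34 1a 08 1a 31 5c 03 08) = 0126
m3: inner = H(74 5e 70 62 70 5b 36 6b 33) = 03 43; tag = H(1e 34 1a 08 1a 31 5c 03 43) = 0161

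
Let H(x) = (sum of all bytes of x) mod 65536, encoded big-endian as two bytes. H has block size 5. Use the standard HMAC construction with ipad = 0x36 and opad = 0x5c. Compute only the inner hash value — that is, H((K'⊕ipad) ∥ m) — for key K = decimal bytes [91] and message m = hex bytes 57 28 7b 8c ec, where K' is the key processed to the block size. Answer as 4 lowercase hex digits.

Key decimal bytes [91] = 5b is 1 byte ≤ B = 5; zero-pad to 5 bytes: K' = 5b 00 00 00 00.
K' ⊕ ipad = 6d 36 36 36 36.
Inner input = 6d 36 36 36 36 ∥ 57 28 7b 8c ec.
Inner hash: sum = 109+54+54+54+54+87+40+123+140+236 = 951 → 03 b7.

03b7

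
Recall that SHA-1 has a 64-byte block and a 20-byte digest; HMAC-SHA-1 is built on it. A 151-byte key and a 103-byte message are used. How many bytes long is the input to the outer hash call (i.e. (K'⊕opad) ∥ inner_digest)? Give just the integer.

84

Key is 151 > 64 bytes, so it is hashed to 20 bytes then zero-padded to 64: |K'| = 64.
Outer input = (K'⊕opad) ∥ H(inner) → 64 + 20 = 84 bytes.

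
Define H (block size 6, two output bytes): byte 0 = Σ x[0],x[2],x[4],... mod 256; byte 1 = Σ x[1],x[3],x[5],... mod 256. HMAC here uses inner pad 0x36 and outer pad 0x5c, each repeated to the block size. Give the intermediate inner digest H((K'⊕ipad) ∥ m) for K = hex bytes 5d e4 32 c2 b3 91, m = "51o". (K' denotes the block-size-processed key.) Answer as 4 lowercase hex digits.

989e

Key hex bytes 5d e4 32 c2 b3 91 is exactly B = 6 bytes: K' = 5d e4 32 c2 b3 91.
K' ⊕ ipad = 6b d2 04 f4 85 a7.
Inner input = 6b d2 04 f4 85 a7 ∥ 35 31 6f.
Inner hash: even-index sum = 408 mod 256 = 152; odd-index sum = 670 mod 256 = 158 → 98 9e.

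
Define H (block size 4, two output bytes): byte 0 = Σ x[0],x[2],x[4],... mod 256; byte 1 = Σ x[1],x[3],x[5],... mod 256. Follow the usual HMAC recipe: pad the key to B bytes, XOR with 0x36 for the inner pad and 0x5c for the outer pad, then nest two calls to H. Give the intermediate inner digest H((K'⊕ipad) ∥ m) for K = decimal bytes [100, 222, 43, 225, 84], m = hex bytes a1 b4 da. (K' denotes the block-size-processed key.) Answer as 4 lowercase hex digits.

Key decimal bytes [100, 222, 43, 225, 84] = 64 de 2b e1 54 is 5 bytes > B = 4, so hash it first: H(key) = e3 bf, then zero-pad to 4 bytes: K' = e3 bf 00 00.
K' ⊕ ipad = d5 89 36 36.
Inner input = d5 89 36 36 ∥ a1 b4 da.
Inner hash: even-index sum = 646 mod 256 = 134; odd-index sum = 371 mod 256 = 115 → 86 73.

8673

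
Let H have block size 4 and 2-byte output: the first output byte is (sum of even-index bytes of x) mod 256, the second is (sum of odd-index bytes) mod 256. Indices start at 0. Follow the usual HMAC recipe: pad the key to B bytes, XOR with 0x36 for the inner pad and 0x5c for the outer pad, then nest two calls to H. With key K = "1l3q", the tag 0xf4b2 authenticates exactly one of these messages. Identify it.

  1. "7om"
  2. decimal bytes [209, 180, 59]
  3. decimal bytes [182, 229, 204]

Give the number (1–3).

Key "1l3q" = 31 6c 33 71 is exactly B = 4 bytes: K' = 31 6c 33 71.
K' ⊕ ipad = 07 5a 05 47; K' ⊕ opad = 6d 30 6f 2d.
m1: inner = H(07 5a 05 47 37 6f 6d) = b0 10; tag = H(6d 30 6f 2d b0 10) = 8c6d
m2: inner = H(07 5a 05 47 d1 b4 3b) = 18 55; tag = H(6d 30 6f 2d 18 55) = f4b2 ← matches
m3: inner = H(07 5a 05 47 b6 e5 cc) = 8e 86; tag = H(6d 30 6f 2d 8e 86) = 6ae3

2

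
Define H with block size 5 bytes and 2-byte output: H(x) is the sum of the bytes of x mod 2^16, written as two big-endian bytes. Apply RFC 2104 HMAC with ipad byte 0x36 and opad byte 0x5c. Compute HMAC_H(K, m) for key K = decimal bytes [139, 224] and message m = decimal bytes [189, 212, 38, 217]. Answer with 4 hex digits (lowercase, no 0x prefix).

0370

Key decimal bytes [139, 224] = 8b e0 is 2 bytes ≤ B = 5; zero-pad to 5 bytes: K' = 8b e0 00 00 00.
K' ⊕ ipad = bd d6 36 36 36.  K' ⊕ opad = d7 bc 5c 5c 5c.
Inner input = (K'⊕ipad) ∥ m = bd d6 36 36 36 ∥ bd d4 26 d9.
Inner hash: sum = 189+214+54+54+54+189+212+38+217 = 1221 → 04 c5.
Outer input = (K'⊕opad) ∥ inner = d7 bc 5c 5c 5c ∥ 04 c5.
Outer hash (tag): sum = 215+188+92+92+92+4+197 = 880 → 03 70.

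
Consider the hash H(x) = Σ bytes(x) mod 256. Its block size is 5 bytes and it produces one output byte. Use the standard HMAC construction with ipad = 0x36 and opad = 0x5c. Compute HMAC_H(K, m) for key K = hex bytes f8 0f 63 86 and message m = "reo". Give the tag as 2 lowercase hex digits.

Key hex bytes f8 0f 63 86 is 4 bytes ≤ B = 5; zero-pad to 5 bytes: K' = f8 0f 63 86 00.
K' ⊕ ipad = ce 39 55 b0 36.  K' ⊕ opad = a4 53 3f da 5c.
Inner input = (K'⊕ipad) ∥ m = ce 39 55 b0 36 ∥ 72 65 6f.
Inner hash: sum = 206+57+85+176+54+114+101+111 = 904; mod 256 = 136 → 88.
Outer input = (K'⊕opad) ∥ inner = a4 53 3f da 5c ∥ 88.
Outer hash (tag): sum = 164+83+63+218+92+136 = 756; mod 256 = 244 → f4.

f4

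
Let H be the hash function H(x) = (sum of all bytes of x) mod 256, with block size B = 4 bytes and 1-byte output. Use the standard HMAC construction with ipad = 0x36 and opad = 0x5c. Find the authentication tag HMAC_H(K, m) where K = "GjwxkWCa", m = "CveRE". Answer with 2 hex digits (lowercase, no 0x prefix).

f5

Key "GjwxkWCa" = 47 6a 77 78 6b 57 43 61 is 8 bytes > B = 4, so hash it first: H(key) = 06, then zero-pad to 4 bytes: K' = 06 00 00 00.
K' ⊕ ipad = 30 36 36 36.  K' ⊕ opad = 5a 5c 5c 5c.
Inner input = (K'⊕ipad) ∥ m = 30 36 36 36 ∥ 43 76 65 52 45.
Inner hash: sum = 48+54+54+54+67+118+101+82+69 = 647; mod 256 = 135 → 87.
Outer input = (K'⊕opad) ∥ inner = 5a 5c 5c 5c ∥ 87.
Outer hash (tag): sum = 90+92+92+92+135 = 501; mod 256 = 245 → f5.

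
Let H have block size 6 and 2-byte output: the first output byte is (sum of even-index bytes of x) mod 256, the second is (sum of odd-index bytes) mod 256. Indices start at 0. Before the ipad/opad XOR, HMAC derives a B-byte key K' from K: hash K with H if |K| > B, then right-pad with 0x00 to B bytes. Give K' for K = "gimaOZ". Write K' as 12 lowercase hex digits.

Key "gimaOZ" = 67 69 6d 61 4f 5a is exactly B = 6 bytes: K' = 67 69 6d 61 4f 5a.

67696d614f5a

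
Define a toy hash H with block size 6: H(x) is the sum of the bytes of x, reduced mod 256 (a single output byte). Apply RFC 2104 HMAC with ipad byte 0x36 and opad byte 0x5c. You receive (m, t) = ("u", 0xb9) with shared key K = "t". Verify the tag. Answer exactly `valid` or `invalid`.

Key "t" = 74 is 1 byte ≤ B = 6; zero-pad to 6 bytes: K' = 74 00 00 00 00 00.
K' ⊕ ipad = 42 36 36 36 36 36; K' ⊕ opad = 28 5c 5c 5c 5c 5c.
Inner hash: sum = 66+54+54+54+54+54+117 = 453; mod 256 = 197 → c5.
Outer hash (recomputed tag): sum = 40+92+92+92+92+92+197 = 697; mod 256 = 185 → b9.
Recomputed tag = b9; claimed = b9 → match.

valid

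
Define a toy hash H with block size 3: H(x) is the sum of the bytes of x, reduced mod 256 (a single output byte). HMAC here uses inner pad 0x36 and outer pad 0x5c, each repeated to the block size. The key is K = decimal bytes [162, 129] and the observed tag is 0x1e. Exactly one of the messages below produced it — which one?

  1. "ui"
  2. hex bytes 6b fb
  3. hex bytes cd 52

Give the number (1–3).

Key decimal bytes [162, 129] = a2 81 is 2 bytes ≤ B = 3; zero-pad to 3 bytes: K' = a2 81 00.
K' ⊕ ipad = 94 b7 36; K' ⊕ opad = fe dd 5c.
m1: inner = H(94 b7 36 75 69) = 5f; tag = H(fe dd 5c 5f) = 96
m2: inner = H(94 b7 36 6b fb) = e7; tag = H(fe dd 5c e7) = 1e ← matches
m3: inner = H(94 b7 36 cd 52) = a0; tag = H(fe dd 5c a0) = d7

2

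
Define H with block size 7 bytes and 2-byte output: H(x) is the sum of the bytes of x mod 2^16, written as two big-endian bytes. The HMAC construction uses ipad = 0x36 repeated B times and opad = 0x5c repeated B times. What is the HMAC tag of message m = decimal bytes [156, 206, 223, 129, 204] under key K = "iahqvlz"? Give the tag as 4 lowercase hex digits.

022f

Key "iahqvlz" = 69 61 68 71 76 6c 7a is exactly B = 7 bytes: K' = 69 61 68 71 76 6c 7a.
K' ⊕ ipad = 5f 57 5e 47 40 5a 4c.  K' ⊕ opad = 35 3d 34 2d 2a 30 26.
Inner input = (K'⊕ipad) ∥ m = 5f 57 5e 47 40 5a 4c ∥ 9c ce df 81 cc.
Inner hash: sum = 95+87+94+71+64+90+76+156+206+223+129+204 = 1495 → 05 d7.
Outer input = (K'⊕opad) ∥ inner = 35 3d 34 2d 2a 30 26 ∥ 05 d7.
Outer hash (tag): sum = 53+61+52+45+42+48+38+5+215 = 559 → 02 2f.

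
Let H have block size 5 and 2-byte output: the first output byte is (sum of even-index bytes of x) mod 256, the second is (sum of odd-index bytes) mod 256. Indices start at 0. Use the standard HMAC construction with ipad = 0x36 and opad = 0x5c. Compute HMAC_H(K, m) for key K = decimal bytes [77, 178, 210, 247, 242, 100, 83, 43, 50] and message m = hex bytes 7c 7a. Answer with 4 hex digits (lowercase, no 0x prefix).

Key decimal bytes [77, 178, 210, 247, 242, 100, 83, 43, 50] = 4d b2 d2 f7 f2 64 53 2b 32 is 9 bytes > B = 5, so hash it first: H(key) = 96 38, then zero-pad to 5 bytes: K' = 96 38 00 00 00.
K' ⊕ ipad = a0 0e 36 36 36.  K' ⊕ opad = ca 64 5c 5c 5c.
Inner input = (K'⊕ipad) ∥ m = a0 0e 36 36 36 ∥ 7c 7a.
Inner hash: even-index sum = 390 mod 256 = 134; odd-index sum = 192 mod 256 = 192 → 86 c0.
Outer input = (K'⊕opad) ∥ inner = ca 64 5c 5c 5c ∥ 86 c0.
Outer hash (tag): even-index sum = 578 mod 256 = 66; odd-index sum = 326 mod 256 = 70 → 42 46.

4246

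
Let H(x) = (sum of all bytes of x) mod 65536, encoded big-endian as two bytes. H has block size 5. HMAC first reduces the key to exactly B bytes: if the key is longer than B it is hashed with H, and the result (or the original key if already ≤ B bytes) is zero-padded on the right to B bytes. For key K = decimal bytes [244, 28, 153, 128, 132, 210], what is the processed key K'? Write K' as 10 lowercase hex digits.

037f000000

|K| = 6 > B = 5, so first hash the key.
H(K): sum = 244+28+153+128+132+210 = 895 → 03 7f.
Zero-pad H(K) = 03 7f to 5 bytes: K' = 03 7f 00 00 00.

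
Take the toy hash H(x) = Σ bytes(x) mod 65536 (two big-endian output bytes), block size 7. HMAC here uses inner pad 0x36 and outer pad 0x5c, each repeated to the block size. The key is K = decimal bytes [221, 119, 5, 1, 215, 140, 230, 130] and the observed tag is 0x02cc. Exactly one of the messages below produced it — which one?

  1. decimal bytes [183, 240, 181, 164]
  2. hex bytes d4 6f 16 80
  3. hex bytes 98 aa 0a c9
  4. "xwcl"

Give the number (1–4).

Key decimal bytes [221, 119, 5, 1, 215, 140, 230, 130] = dd 77 05 01 d7 8c e6 82 is 8 bytes > B = 7, so hash it first: H(key) = 04 25, then zero-pad to 7 bytes: K' = 04 25 00 00 00 00 00.
K' ⊕ ipad = 32 13 36 36 36 36 36; K' ⊕ opad = 58 79 5c 5c 5c 5c 5c.
m1: inner = H(32 13 36 36 36 36 36 b7 f0 b5 a4) = 04 53; tag = H(58 79 5c 5c 5c 5c 5c 04 53) = 02f4
m2: inner = H(32 13 36 36 36 36 36 d4 6f 16 80) = 03 2c; tag = H(58 79 5c 5c 5c 5c 5c 03 2c) = 02cc ← matches
m3: inner = H(32 13 36 36 36 36 36 98 aa 0a c9) = 03 68; tag = H(58 79 5c 5c 5c 5c 5c 03 68) = 0308
m4: inner = H(32 13 36 36 36 36 36 78 77 63 6c) = 03 11; tag = H(58 79 5c 5c 5c 5c 5c 03 11) = 02b1

2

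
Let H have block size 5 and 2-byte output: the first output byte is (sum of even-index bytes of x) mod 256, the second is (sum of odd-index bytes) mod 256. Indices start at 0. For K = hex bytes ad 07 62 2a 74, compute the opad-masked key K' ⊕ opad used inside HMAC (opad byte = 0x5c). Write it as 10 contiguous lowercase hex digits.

f15b3e7628

Key hex bytes ad 07 62 2a 74 is exactly B = 5 bytes: K' = ad 07 62 2a 74.
XOR each byte with 0x5c: ad⊕5c=f1, 07⊕5c=5b, 62⊕5c=3e, 2a⊕5c=76, 74⊕5c=28.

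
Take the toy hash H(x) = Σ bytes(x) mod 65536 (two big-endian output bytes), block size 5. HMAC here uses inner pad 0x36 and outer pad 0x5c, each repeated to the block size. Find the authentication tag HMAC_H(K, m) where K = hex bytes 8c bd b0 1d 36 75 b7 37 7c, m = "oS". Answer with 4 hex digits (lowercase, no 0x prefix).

Key hex bytes 8c bd b0 1d 36 75 b7 37 7c is 9 bytes > B = 5, so hash it first: H(key) = 04 2b, then zero-pad to 5 bytes: K' = 04 2b 00 00 00.
K' ⊕ ipad = 32 1d 36 36 36.  K' ⊕ opad = 58 77 5c 5c 5c.
Inner input = (K'⊕ipad) ∥ m = 32 1d 36 36 36 ∥ 6f 53.
Inner hash: sum = 50+29+54+54+54+111+83 = 435 → 01 b3.
Outer input = (K'⊕opad) ∥ inner = 58 77 5c 5c 5c ∥ 01 b3.
Outer hash (tag): sum = 88+119+92+92+92+1+179 = 663 → 02 97.

0297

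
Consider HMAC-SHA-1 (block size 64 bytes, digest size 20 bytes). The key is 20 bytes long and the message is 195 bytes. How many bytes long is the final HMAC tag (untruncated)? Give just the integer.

20

The tag is one SHA-1 digest: 20 bytes.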